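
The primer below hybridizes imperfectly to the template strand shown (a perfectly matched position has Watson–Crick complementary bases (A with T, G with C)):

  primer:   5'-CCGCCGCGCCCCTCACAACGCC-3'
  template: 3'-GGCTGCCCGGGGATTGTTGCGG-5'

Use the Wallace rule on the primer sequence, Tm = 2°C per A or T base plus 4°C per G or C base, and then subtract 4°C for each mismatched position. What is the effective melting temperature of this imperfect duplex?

68°C

Primer base counts: A=3, T=1, G=4, C=14 → A+T=4, G+C=18
Perfect-match Tm = 2(4) + 4(18) = 8 + 72 = 80°C
Mismatches (positions where the bases are not complementary): 3 (at positions 4, 7, 14)
Effective Tm = 80 − 3×4 = 80 − 12 = 68°C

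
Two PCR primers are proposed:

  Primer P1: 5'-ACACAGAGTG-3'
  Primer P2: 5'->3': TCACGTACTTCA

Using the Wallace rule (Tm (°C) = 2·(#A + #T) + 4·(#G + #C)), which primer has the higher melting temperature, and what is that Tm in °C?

Primer P2, 34°C

Primer P1: A+T=5, G+C=5 → Tm = 2(5)+4(5) = 30°C
Primer P2: A+T=7, G+C=5 → Tm = 2(7)+4(5) = 34°C
30°C vs 34°C → primer P2 is higher.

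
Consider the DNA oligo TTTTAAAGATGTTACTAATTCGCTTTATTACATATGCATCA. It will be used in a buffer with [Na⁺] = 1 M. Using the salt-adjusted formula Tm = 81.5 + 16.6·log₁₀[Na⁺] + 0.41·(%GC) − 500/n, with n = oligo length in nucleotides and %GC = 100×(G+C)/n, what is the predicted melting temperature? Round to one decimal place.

79.3°C

Length n = 41. Counting bases: A=13, C=6, T=18, G=4
G+C = 10, so %GC = 10/41 × 100 = 24.39%
Salt term: 16.6 × (0) = 0
GC term: 0.41 × 24.39 = 10; length term: −500/41 = −12.195
Tm = 81.5 + (0) + 10 − 12.195 = 79.305 → 79.3°C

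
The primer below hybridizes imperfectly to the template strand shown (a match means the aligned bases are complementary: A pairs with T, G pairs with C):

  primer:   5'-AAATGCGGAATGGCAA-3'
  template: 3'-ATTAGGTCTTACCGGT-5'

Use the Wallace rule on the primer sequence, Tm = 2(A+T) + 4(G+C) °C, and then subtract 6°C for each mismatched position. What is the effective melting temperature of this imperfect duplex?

22°C

Primer base counts: A=7, T=2, G=5, C=2 → A+T=9, G+C=7
Perfect-match Tm = 2(9) + 4(7) = 18 + 28 = 46°C
Mismatches (positions where the bases are not complementary): 4 (at positions 1, 5, 7, 15)
Effective Tm = 46 − 4×6 = 46 − 24 = 22°C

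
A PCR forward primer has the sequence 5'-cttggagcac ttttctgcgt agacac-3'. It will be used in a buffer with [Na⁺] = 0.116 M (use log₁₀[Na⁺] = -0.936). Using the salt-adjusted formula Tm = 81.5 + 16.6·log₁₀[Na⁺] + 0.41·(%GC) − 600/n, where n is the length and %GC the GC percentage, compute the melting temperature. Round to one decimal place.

Length n = 26. Scanning the sequence gives C=7, G=6, T=8, A=5.
G+C = 13, so %GC = 13/26 × 100 = 50%
Salt term: 16.6 × (-0.936) = -15.538
GC term: 0.41 × 50 = 20.5; length term: −600/26 = −23.077
Tm = 81.5 + (-15.538) + 20.5 − 23.077 = 63.385 → 63.4°C

63.4°C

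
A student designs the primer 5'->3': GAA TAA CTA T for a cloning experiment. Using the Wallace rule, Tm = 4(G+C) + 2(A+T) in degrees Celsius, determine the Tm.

24°C

Base counts: A=5, G=1, T=3, C=1
So N_AT = 8 and N_GC = 2.
Tm = 4·2 + 2·8 = 8 + 16 = 24°C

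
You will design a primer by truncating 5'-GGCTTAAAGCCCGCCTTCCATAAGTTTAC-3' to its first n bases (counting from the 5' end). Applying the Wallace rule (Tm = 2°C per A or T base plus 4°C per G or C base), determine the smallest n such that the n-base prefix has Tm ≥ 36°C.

First 11 bases: GGCTTAAAGCC → Tm = 34°C (< 36°C)
First 12 bases: GGCTTAAAGCCC → Tm = 38°C (≥ 36°C)
Each additional base adds 2°C (A/T) or 4°C (G/C), so Tm is non-decreasing in n; n = 12 is the first length to reach 36°C.

n = 12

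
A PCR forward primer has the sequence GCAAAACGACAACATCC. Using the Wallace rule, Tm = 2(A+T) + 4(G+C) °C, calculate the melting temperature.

50°C

Base counts: C=6, G=2, T=1, A=8
AT pairs contribute 9, GC pairs contribute 8.
Tm = 2(9) + 4(8) = 18 + 32 = 50°C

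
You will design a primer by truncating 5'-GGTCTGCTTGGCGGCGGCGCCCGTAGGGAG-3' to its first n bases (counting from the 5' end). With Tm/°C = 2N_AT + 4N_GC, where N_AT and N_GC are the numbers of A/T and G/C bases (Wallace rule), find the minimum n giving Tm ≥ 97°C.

First 27 bases: GGTCTGCTTGGCGGCGGCGCCCGTAGG → Tm = 96°C (< 97°C)
First 28 bases: GGTCTGCTTGGCGGCGGCGCCCGTAGGG → Tm = 100°C (≥ 97°C)
Each additional base adds 2°C (A/T) or 4°C (G/C), so Tm is non-decreasing in n; n = 28 is the first length to reach 97°C.

n = 28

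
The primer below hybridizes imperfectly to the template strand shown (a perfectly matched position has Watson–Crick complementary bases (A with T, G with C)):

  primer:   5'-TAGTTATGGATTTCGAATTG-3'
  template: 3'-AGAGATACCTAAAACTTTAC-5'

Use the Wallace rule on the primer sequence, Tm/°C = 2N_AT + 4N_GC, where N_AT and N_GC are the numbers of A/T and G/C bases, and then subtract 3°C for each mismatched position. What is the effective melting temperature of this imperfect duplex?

37°C

Primer base counts: A=5, T=9, G=5, C=1 → A+T=14, G+C=6
Perfect-match Tm = 2(14) + 4(6) = 28 + 24 = 52°C
Mismatches (positions where the bases are not complementary): 5 (at positions 2, 3, 4, 14, 18)
Effective Tm = 52 − 5×3 = 52 − 15 = 37°C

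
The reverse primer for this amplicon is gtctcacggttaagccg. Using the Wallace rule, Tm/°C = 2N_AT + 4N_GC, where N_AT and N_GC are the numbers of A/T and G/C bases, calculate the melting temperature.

Base counts: A=3, C=5, G=5, T=4
A+T = 7, G+C = 10
Tm = 2(7) + 4(10) = 14 + 40 = 54°C

54°C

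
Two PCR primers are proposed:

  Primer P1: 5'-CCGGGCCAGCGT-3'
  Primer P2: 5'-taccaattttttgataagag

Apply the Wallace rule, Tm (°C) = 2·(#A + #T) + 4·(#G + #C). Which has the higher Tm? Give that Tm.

Primer P2, 50°C

Primer P1: A+T=2, G+C=10 → Tm = 2(2)+4(10) = 44°C
Primer P2: A+T=15, G+C=5 → Tm = 2(15)+4(5) = 50°C
44°C vs 50°C → primer P2 is higher.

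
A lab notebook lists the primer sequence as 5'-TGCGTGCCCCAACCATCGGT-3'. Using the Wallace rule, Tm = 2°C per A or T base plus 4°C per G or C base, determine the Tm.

66°C

Scanning the sequence gives C=8, T=4, G=5, A=3.
So N_AT = 7 and N_GC = 13.
Tm = 2×7 + 4×13 = 66°C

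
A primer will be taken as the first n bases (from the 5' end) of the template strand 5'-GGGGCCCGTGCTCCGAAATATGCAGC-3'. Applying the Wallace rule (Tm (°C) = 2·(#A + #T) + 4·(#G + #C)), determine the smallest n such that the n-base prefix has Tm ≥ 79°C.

n = 25

First 24 bases: GGGGCCCGTGCTCCGAAATATGCA → Tm = 78°C (< 79°C)
First 25 bases: GGGGCCCGTGCTCCGAAATATGCAG → Tm = 82°C (≥ 79°C)
Each additional base adds 2°C (A/T) or 4°C (G/C), so Tm is non-decreasing in n; n = 25 is the first length to reach 79°C.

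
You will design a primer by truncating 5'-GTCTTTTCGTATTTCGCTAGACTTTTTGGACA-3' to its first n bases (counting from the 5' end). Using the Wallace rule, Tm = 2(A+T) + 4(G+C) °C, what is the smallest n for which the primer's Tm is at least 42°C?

n = 16

First 15 bases: GTCTTTTCGTATTTC → Tm = 40°C (< 42°C)
First 16 bases: GTCTTTTCGTATTTCG → Tm = 44°C (≥ 42°C)
Each additional base adds 2°C (A/T) or 4°C (G/C), so Tm is non-decreasing in n; n = 16 is the first length to reach 42°C.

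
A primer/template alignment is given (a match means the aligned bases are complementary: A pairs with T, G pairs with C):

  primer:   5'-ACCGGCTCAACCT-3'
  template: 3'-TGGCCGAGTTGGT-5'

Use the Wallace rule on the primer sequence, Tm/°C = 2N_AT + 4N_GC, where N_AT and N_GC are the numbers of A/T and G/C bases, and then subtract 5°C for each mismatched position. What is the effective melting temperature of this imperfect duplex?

37°C

Primer base counts: A=3, T=2, G=2, C=6 → A+T=5, G+C=8
Perfect-match Tm = 2(5) + 4(8) = 10 + 32 = 42°C
Mismatches (positions where the bases are not complementary): 1 (at position 13)
Effective Tm = 42 − 1×5 = 42 − 5 = 37°C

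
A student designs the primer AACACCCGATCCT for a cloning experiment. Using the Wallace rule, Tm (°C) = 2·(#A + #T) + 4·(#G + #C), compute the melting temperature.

Counting bases: C=6, T=2, A=4, G=1
AT pairs contribute 6, GC pairs contribute 7.
Tm = 2×6 + 4×7 = 40°C

40°C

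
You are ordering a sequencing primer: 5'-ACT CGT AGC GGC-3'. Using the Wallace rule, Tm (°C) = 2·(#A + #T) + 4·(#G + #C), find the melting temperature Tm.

40°C

Base counts: A=2, G=4, C=4, T=2
A+T = 4, G+C = 8
Tm = 2×4 + 4×8 = 40°C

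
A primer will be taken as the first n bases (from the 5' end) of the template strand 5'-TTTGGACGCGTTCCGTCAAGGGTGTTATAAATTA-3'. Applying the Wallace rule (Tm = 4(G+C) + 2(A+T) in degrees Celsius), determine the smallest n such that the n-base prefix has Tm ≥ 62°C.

First 19 bases: TTTGGACGCGTTCCGTCAA → Tm = 58°C (< 62°C)
First 20 bases: TTTGGACGCGTTCCGTCAAG → Tm = 62°C (≥ 62°C)
Each additional base adds 2°C (A/T) or 4°C (G/C), so Tm is non-decreasing in n; n = 20 is the first length to reach 62°C.

n = 20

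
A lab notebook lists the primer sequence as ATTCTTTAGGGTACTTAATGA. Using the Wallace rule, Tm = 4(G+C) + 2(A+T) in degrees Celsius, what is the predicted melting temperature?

54°C

A=6, G=4, T=9, C=2
A+T = 15, G+C = 6
Tm = 4·6 + 2·15 = 24 + 30 = 54°C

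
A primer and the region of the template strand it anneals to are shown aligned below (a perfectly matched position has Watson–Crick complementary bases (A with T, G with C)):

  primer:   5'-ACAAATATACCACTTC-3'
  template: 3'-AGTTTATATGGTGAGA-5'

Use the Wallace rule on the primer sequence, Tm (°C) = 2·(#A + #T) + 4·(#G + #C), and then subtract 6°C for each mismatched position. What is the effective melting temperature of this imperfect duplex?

Primer base counts: A=7, T=4, G=0, C=5 → A+T=11, G+C=5
Perfect-match Tm = 2(11) + 4(5) = 22 + 20 = 42°C
Mismatches (positions where the bases are not complementary): 3 (at positions 1, 15, 16)
Effective Tm = 42 − 3×6 = 42 − 18 = 24°C

24°C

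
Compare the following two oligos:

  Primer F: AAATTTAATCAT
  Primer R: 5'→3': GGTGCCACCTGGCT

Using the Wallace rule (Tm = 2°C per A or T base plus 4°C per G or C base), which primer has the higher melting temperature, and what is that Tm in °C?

Primer F: A+T=11, G+C=1 → Tm = 2(11)+4(1) = 26°C
Primer R: A+T=4, G+C=10 → Tm = 2(4)+4(10) = 48°C
26°C vs 48°C → primer R is higher.

Primer R, 48°C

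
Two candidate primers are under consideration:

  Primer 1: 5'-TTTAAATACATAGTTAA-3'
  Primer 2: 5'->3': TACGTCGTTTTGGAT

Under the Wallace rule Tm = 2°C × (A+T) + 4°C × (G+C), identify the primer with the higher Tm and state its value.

Primer 2, 42°C

Primer 1: A+T=15, G+C=2 → Tm = 2(15)+4(2) = 38°C
Primer 2: A+T=9, G+C=6 → Tm = 2(9)+4(6) = 42°C
38°C vs 42°C → primer 2 is higher.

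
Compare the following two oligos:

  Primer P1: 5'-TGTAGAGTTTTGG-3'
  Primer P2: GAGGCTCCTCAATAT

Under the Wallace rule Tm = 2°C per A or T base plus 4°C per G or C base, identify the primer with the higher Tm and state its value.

Primer P2, 44°C

Primer P1: A+T=8, G+C=5 → Tm = 2(8)+4(5) = 36°C
Primer P2: A+T=8, G+C=7 → Tm = 2(8)+4(7) = 44°C
36°C vs 44°C → primer P2 is higher.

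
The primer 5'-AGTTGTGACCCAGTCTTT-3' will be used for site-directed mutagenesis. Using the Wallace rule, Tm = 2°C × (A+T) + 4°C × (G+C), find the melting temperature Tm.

Base counts: T=7, C=4, G=4, A=3
A+T = 10, G+C = 8
Tm = 2(10) + 4(8) = 20 + 32 = 52°C

52°C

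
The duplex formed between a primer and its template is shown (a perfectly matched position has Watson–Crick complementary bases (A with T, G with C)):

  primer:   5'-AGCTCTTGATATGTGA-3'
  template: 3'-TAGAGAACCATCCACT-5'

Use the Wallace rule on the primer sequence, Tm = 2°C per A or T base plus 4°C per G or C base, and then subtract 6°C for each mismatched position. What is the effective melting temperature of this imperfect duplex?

Primer base counts: A=4, T=6, G=4, C=2 → A+T=10, G+C=6
Perfect-match Tm = 2(10) + 4(6) = 20 + 24 = 44°C
Mismatches (positions where the bases are not complementary): 3 (at positions 2, 9, 12)
Effective Tm = 44 − 3×6 = 44 − 18 = 26°C

26°C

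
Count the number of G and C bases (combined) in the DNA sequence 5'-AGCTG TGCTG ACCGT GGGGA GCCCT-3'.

17

Scanning the sequence gives A=3, G=10, C=7, T=5.
Total G or C: 10 + 7 = 17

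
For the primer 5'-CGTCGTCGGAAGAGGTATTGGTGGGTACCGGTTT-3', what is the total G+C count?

19

G=14, A=5, C=5, T=10
Total G or C: 14 + 5 = 19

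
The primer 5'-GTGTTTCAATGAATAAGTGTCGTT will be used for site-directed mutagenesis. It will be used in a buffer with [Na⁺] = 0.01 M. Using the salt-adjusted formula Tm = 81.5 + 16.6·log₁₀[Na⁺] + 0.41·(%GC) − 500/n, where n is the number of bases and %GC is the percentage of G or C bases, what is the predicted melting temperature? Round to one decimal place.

Length n = 24. C=2, T=10, A=6, G=6
G+C = 8, so %GC = 8/24 × 100 = 33.333%
Salt term: 16.6 × (-2) = -33.2
GC term: 0.41 × 33.333 = 13.667; length term: −500/24 = −20.833
Tm = 81.5 + (-33.2) + 13.667 − 20.833 = 41.134 → 41.1°C

41.1°C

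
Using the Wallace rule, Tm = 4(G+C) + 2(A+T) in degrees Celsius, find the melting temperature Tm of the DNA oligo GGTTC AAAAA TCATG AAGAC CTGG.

68°C

Counting bases: G=6, C=4, A=9, T=5
So N_AT = 14 and N_GC = 10.
Tm = 2(14) + 4(10) = 28 + 40 = 68°C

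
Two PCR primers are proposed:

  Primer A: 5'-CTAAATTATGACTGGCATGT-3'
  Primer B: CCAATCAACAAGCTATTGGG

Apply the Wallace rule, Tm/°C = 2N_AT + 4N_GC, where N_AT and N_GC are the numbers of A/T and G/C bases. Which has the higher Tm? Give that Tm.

Primer B, 58°C

Primer A: A+T=13, G+C=7 → Tm = 2(13)+4(7) = 54°C
Primer B: A+T=11, G+C=9 → Tm = 2(11)+4(9) = 58°C
54°C vs 58°C → primer B is higher.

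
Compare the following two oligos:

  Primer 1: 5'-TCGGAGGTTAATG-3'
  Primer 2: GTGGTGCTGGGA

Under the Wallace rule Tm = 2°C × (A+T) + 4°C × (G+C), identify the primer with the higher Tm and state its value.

Primer 1: A+T=7, G+C=6 → Tm = 2(7)+4(6) = 38°C
Primer 2: A+T=4, G+C=8 → Tm = 2(4)+4(8) = 40°C
38°C vs 40°C → primer 2 is higher.

Primer 2, 40°C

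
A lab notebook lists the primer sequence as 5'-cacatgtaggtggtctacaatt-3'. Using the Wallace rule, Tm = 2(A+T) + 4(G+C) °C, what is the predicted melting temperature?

Scanning the sequence gives T=7, G=5, A=6, C=4.
AT pairs contribute 13, GC pairs contribute 9.
Tm = 4·9 + 2·13 = 36 + 26 = 62°C

62°C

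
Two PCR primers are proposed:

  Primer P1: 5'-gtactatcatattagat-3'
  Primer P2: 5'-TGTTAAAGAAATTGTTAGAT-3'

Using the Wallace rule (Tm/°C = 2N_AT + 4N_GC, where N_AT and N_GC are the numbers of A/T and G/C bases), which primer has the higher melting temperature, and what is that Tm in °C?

Primer P2, 48°C

Primer P1: A+T=13, G+C=4 → Tm = 2(13)+4(4) = 42°C
Primer P2: A+T=16, G+C=4 → Tm = 2(16)+4(4) = 48°C
42°C vs 48°C → primer P2 is higher.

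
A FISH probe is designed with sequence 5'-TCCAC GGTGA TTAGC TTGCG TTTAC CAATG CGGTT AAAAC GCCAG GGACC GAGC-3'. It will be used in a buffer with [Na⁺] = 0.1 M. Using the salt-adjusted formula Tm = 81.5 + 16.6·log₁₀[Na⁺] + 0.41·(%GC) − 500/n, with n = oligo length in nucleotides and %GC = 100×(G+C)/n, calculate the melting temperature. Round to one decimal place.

Length n = 54. Base counts: A=13, G=15, T=12, C=14
G+C = 29, so %GC = 29/54 × 100 = 53.704%
Salt term: 16.6 × (-1) = -16.6
GC term: 0.41 × 53.704 = 22.019; length term: −500/54 = −9.259
Tm = 81.5 + (-16.6) + 22.019 − 9.259 = 77.66 → 77.7°C

77.7°C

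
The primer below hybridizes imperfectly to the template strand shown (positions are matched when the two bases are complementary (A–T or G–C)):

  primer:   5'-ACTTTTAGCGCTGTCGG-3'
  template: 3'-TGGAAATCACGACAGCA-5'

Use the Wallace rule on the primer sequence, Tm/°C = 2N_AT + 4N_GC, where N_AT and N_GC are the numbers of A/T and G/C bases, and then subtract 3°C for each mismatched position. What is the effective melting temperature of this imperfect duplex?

43°C

Primer base counts: A=2, T=6, G=5, C=4 → A+T=8, G+C=9
Perfect-match Tm = 2(8) + 4(9) = 16 + 36 = 52°C
Mismatches (positions where the bases are not complementary): 3 (at positions 3, 9, 17)
Effective Tm = 52 − 3×3 = 52 − 9 = 43°C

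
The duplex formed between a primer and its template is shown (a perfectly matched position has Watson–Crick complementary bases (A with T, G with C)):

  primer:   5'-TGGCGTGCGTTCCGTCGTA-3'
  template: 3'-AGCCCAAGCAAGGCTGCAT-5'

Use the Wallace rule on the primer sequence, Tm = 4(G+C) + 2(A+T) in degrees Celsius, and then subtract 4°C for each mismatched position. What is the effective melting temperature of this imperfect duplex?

46°C

Primer base counts: A=1, T=6, G=7, C=5 → A+T=7, G+C=12
Perfect-match Tm = 2(7) + 4(12) = 14 + 48 = 62°C
Mismatches (positions where the bases are not complementary): 4 (at positions 2, 4, 7, 15)
Effective Tm = 62 − 4×4 = 62 − 16 = 46°C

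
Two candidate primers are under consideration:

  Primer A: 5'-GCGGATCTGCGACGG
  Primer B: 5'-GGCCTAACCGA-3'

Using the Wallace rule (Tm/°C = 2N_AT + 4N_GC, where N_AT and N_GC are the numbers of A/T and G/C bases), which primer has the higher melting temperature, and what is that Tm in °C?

Primer A, 52°C

Primer A: A+T=4, G+C=11 → Tm = 2(4)+4(11) = 52°C
Primer B: A+T=4, G+C=7 → Tm = 2(4)+4(7) = 36°C
52°C vs 36°C → primer A is higher.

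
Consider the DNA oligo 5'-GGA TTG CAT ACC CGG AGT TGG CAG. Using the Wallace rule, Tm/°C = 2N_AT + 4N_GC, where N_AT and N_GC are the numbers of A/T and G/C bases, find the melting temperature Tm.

76°C

Scanning the sequence gives T=5, G=9, C=5, A=5.
A+T = 10, G+C = 14
Tm = 2(10) + 4(14) = 20 + 56 = 76°C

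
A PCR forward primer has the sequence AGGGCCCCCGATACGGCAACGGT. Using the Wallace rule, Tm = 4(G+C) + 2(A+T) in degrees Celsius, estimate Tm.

78°C

Counting bases: C=8, T=2, A=5, G=8
AT pairs contribute 7, GC pairs contribute 16.
Tm = 2(7) + 4(16) = 14 + 64 = 78°C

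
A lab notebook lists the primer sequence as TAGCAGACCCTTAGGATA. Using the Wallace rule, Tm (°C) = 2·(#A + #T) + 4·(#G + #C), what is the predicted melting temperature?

Base counts: T=4, A=6, C=4, G=4
A+T = 10, G+C = 8
Tm = 2×10 + 4×8 = 52°C

52°C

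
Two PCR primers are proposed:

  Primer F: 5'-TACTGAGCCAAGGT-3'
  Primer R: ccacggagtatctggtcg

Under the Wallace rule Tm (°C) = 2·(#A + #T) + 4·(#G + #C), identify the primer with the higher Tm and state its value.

Primer R, 58°C

Primer F: A+T=7, G+C=7 → Tm = 2(7)+4(7) = 42°C
Primer R: A+T=7, G+C=11 → Tm = 2(7)+4(11) = 58°C
42°C vs 58°C → primer R is higher.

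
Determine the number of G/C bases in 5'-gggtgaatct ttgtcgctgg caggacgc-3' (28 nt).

T=7, A=4, G=11, C=6
Total G or C: 11 + 6 = 17

17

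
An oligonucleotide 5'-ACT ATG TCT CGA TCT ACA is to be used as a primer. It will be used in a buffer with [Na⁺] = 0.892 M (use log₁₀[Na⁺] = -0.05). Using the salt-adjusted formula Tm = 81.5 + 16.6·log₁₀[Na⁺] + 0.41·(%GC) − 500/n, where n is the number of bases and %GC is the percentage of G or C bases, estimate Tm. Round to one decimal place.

Length n = 18. Scanning the sequence gives T=6, C=5, A=5, G=2.
G+C = 7, so %GC = 7/18 × 100 = 38.889%
Salt term: 16.6 × (-0.05) = -0.83
GC term: 0.41 × 38.889 = 15.944; length term: −500/18 = −27.778
Tm = 81.5 + (-0.83) + 15.944 − 27.778 = 68.836 → 68.8°C

68.8°C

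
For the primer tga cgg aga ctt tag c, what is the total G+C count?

Base counts: A=4, G=5, T=4, C=3
G+C = 5 + 3 = 8

8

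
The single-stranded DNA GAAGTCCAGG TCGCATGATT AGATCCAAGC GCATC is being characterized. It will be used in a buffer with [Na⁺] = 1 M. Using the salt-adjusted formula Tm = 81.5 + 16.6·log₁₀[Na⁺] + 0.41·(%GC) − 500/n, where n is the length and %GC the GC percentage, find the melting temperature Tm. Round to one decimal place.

88.3°C

Length n = 35. Base counts: C=9, A=10, G=9, T=7
G+C = 18, so %GC = 18/35 × 100 = 51.429%
Salt term: 16.6 × (0) = 0
GC term: 0.41 × 51.429 = 21.086; length term: −500/35 = −14.286
Tm = 81.5 + (0) + 21.086 − 14.286 = 88.3 → 88.3°C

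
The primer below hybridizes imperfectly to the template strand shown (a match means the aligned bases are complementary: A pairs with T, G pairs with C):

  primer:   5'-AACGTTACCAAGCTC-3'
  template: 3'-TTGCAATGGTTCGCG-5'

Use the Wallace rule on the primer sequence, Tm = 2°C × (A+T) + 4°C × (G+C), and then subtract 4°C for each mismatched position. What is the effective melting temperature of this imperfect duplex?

Primer base counts: A=5, T=3, G=2, C=5 → A+T=8, G+C=7
Perfect-match Tm = 2(8) + 4(7) = 16 + 28 = 44°C
Mismatches (positions where the bases are not complementary): 1 (at position 14)
Effective Tm = 44 − 1×4 = 44 − 4 = 40°C

40°C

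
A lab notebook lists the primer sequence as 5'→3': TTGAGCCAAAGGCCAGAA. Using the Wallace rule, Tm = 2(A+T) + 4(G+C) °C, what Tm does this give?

54°C

Base counts: G=5, A=7, T=2, C=4
A+T = 9, G+C = 9
Tm = 2×9 + 4×9 = 54°C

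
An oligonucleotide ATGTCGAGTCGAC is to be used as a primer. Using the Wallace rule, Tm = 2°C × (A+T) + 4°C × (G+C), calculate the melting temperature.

40°C

Base counts: T=3, G=4, A=3, C=3
AT pairs contribute 6, GC pairs contribute 7.
Tm = 2(6) + 4(7) = 12 + 28 = 40°C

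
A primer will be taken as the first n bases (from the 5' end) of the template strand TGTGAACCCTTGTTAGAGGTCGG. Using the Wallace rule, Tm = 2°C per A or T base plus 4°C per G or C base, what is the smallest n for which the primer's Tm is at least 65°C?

First 21 bases: TGTGAACCCTTGTTAGAGGTC → Tm = 62°C (< 65°C)
First 22 bases: TGTGAACCCTTGTTAGAGGTCG → Tm = 66°C (≥ 65°C)
Each additional base adds 2°C (A/T) or 4°C (G/C), so Tm is non-decreasing in n; n = 22 is the first length to reach 65°C.

n = 22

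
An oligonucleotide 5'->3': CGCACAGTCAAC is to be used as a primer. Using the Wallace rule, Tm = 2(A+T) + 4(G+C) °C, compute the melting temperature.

38°C

Counting bases: C=5, A=4, G=2, T=1
A+T = 5, G+C = 7
Tm = 2×5 + 4×7 = 38°C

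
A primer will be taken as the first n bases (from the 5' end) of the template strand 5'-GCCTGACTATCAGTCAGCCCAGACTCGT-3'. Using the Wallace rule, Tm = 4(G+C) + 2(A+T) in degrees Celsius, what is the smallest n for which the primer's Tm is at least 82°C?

First 25 bases: GCCTGACTATCAGTCAGCCCAGACT → Tm = 78°C (< 82°C)
First 26 bases: GCCTGACTATCAGTCAGCCCAGACTC → Tm = 82°C (≥ 82°C)
Since every base adds ≥2°C, Tm only increases with n, so the threshold is first crossed at n = 26.

n = 26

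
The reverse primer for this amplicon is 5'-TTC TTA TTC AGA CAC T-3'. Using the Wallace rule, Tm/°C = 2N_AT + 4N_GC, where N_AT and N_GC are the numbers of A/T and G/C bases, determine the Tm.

42°C

Base counts: A=4, G=1, C=4, T=7
A+T = 11, G+C = 5
Tm = 4·5 + 2·11 = 20 + 22 = 42°C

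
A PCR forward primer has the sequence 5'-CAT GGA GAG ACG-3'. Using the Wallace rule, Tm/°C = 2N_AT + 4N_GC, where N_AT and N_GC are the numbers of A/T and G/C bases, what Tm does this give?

Counting bases: G=5, A=4, C=2, T=1
So N_AT = 5 and N_GC = 7.
Tm = 2(5) + 4(7) = 10 + 28 = 38°C

38°C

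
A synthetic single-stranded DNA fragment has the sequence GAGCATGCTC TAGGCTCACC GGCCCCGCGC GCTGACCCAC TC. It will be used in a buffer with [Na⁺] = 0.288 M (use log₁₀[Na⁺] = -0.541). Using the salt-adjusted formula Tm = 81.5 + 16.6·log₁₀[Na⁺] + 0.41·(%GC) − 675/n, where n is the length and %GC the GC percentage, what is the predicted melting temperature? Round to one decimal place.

Length n = 42. T=6, A=6, C=19, G=11
G+C = 30, so %GC = 30/42 × 100 = 71.429%
Salt term: 16.6 × (-0.541) = -8.981
GC term: 0.41 × 71.429 = 29.286; length term: −675/42 = −16.071
Tm = 81.5 + (-8.981) + 29.286 − 16.071 = 85.734 → 85.7°C

85.7°C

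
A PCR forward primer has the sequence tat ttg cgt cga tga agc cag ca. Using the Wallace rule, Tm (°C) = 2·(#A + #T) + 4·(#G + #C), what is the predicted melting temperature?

Counting bases: T=6, A=6, C=5, G=6
So N_AT = 12 and N_GC = 11.
Tm = 2×12 + 4×11 = 68°C

68°C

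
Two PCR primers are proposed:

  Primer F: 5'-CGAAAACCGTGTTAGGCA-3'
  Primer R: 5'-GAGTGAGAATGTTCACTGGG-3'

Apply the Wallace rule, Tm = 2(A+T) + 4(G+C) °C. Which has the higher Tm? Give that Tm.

Primer F: A+T=9, G+C=9 → Tm = 2(9)+4(9) = 54°C
Primer R: A+T=10, G+C=10 → Tm = 2(10)+4(10) = 60°C
54°C vs 60°C → primer R is higher.

Primer R, 60°C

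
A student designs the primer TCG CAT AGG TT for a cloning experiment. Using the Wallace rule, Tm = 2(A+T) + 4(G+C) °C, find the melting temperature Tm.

Scanning the sequence gives A=2, G=3, C=2, T=4.
So N_AT = 6 and N_GC = 5.
Tm = 4·5 + 2·6 = 20 + 12 = 32°C

32°C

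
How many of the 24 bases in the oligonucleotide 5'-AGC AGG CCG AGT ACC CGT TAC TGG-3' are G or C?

15

T=4, C=7, G=8, A=5
G+C = 8 + 7 = 15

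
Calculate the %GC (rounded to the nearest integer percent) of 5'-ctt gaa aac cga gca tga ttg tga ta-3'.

38%

Base counts: T=7, C=4, G=6, A=9
G+C = 6 + 4 = 10 out of 26 bases
%GC = 10/26 × 100 = 38.46% ≈ 38%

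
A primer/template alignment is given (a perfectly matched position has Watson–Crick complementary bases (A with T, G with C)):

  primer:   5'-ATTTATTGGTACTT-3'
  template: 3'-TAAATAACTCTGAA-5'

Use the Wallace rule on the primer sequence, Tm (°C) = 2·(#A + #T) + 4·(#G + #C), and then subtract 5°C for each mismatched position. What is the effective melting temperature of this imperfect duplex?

Primer base counts: A=3, T=8, G=2, C=1 → A+T=11, G+C=3
Perfect-match Tm = 2(11) + 4(3) = 22 + 12 = 34°C
Mismatches (positions where the bases are not complementary): 2 (at positions 9, 10)
Effective Tm = 34 − 2×5 = 34 − 10 = 24°C

24°C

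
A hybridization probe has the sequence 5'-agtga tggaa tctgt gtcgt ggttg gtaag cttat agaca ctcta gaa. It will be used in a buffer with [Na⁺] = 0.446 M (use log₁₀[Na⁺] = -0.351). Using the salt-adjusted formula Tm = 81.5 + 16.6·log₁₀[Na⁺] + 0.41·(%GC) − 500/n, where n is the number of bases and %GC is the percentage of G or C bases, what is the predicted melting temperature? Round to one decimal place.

82.3°C

Length n = 48. Base counts: C=6, G=14, A=13, T=15
G+C = 20, so %GC = 20/48 × 100 = 41.667%
Salt term: 16.6 × (-0.351) = -5.827
GC term: 0.41 × 41.667 = 17.083; length term: −500/48 = −10.417
Tm = 81.5 + (-5.827) + 17.083 − 10.417 = 82.339 → 82.3°C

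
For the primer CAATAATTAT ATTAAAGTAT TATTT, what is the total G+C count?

Counting bases: G=1, A=11, T=12, C=1
Total G or C: 1 + 1 = 2

2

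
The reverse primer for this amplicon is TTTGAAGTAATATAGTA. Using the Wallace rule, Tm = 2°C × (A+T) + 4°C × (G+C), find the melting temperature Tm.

Counting bases: C=0, A=7, G=3, T=7
A+T = 14, G+C = 3
Tm = 2×14 + 4×3 = 40°C

40°C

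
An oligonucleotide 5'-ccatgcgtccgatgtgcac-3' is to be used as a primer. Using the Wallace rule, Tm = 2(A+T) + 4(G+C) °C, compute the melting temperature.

62°C

Counting bases: T=4, G=5, C=7, A=3
A+T = 7, G+C = 12
Tm = 2×7 + 4×12 = 62°C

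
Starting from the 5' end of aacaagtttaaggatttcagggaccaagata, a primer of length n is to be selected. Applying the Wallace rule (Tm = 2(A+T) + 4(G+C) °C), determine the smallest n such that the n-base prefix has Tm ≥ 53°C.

n = 21

First 20 bases: AACAAGTTTAAGGATTTCAG → Tm = 52°C (< 53°C)
First 21 bases: AACAAGTTTAAGGATTTCAGG → Tm = 56°C (≥ 53°C)
Each additional base adds 2°C (A/T) or 4°C (G/C), so Tm is non-decreasing in n; n = 21 is the first length to reach 53°C.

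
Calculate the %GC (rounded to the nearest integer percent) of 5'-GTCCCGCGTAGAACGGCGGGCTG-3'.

Base counts: G=10, A=3, T=3, C=7
G+C = 10 + 7 = 17 out of 23 bases
%GC = 17/23 × 100 = 73.91% ≈ 74%

74%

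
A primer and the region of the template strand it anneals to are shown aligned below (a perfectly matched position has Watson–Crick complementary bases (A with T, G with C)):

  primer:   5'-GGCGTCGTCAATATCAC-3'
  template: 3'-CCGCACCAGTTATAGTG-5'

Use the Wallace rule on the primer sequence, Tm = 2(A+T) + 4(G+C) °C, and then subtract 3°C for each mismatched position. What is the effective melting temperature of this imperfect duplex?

49°C

Primer base counts: A=4, T=4, G=4, C=5 → A+T=8, G+C=9
Perfect-match Tm = 2(8) + 4(9) = 16 + 36 = 52°C
Mismatches (positions where the bases are not complementary): 1 (at position 6)
Effective Tm = 52 − 1×3 = 52 − 3 = 49°C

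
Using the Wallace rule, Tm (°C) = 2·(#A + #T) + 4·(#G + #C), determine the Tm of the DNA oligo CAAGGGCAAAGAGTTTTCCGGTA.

68°C

T=5, G=7, A=7, C=4
AT pairs contribute 12, GC pairs contribute 11.
Tm = 2×12 + 4×11 = 68°C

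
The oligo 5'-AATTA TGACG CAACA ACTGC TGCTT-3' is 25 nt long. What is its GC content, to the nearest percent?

Scanning the sequence gives G=4, T=7, C=6, A=8.
G+C = 4 + 6 = 10 out of 25 bases
%GC = 10/25 × 100 = 40% ≈ 40%

40%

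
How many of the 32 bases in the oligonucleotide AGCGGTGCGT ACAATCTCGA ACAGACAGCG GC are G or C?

19

Counting bases: T=4, G=10, A=9, C=9
Total G or C: 10 + 9 = 19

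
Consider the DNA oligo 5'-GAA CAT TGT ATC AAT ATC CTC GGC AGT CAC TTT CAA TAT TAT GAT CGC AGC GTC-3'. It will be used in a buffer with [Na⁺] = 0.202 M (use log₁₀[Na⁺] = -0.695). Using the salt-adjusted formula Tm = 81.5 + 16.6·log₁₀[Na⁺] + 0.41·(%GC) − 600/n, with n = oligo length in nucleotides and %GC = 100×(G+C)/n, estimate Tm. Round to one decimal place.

Length n = 54. Scanning the sequence gives A=15, C=13, G=9, T=17.
G+C = 22, so %GC = 22/54 × 100 = 40.741%
Salt term: 16.6 × (-0.695) = -11.537
GC term: 0.41 × 40.741 = 16.704; length term: −600/54 = −11.111
Tm = 81.5 + (-11.537) + 16.704 − 11.111 = 75.556 → 75.6°C

75.6°C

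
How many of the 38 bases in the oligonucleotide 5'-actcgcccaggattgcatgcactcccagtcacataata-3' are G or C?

Base counts: C=13, A=11, G=6, T=8
G+C = 6 + 13 = 19

19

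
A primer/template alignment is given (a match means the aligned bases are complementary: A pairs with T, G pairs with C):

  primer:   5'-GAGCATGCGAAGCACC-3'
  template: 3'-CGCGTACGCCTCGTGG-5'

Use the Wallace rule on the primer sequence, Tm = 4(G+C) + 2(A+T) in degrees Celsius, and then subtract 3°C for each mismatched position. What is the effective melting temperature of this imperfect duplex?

Primer base counts: A=5, T=1, G=5, C=5 → A+T=6, G+C=10
Perfect-match Tm = 2(6) + 4(10) = 12 + 40 = 52°C
Mismatches (positions where the bases are not complementary): 2 (at positions 2, 10)
Effective Tm = 52 − 2×3 = 52 − 6 = 46°C

46°C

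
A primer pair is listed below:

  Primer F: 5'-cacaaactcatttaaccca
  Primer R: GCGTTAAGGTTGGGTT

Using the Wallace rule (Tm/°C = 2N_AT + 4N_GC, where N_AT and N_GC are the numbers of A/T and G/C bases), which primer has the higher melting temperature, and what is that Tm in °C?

Primer F: A+T=12, G+C=7 → Tm = 2(12)+4(7) = 52°C
Primer R: A+T=8, G+C=8 → Tm = 2(8)+4(8) = 48°C
52°C vs 48°C → primer F is higher.

Primer F, 52°C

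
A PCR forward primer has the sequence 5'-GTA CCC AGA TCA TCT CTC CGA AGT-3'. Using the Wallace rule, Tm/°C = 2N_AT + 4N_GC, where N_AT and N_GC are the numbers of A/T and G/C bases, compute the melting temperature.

Scanning the sequence gives A=6, T=6, G=4, C=8.
So N_AT = 12 and N_GC = 12.
Tm = 2×12 + 4×12 = 72°C

72°C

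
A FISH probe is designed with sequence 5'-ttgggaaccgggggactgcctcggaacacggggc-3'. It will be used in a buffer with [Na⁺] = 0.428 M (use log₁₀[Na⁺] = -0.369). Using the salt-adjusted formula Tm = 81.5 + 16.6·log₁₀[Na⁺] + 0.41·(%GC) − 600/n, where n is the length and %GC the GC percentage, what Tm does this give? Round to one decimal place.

Length n = 34. Scanning the sequence gives C=9, G=15, A=6, T=4.
G+C = 24, so %GC = 24/34 × 100 = 70.588%
Salt term: 16.6 × (-0.369) = -6.125
GC term: 0.41 × 70.588 = 28.941; length term: −600/34 = −17.647
Tm = 81.5 + (-6.125) + 28.941 − 17.647 = 86.669 → 86.7°C

86.7°C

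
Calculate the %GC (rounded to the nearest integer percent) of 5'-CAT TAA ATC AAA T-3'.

15%

Base counts: C=2, A=7, G=0, T=4
G+C = 0 + 2 = 2 out of 13 bases
%GC = 2/13 × 100 = 15.38% ≈ 15%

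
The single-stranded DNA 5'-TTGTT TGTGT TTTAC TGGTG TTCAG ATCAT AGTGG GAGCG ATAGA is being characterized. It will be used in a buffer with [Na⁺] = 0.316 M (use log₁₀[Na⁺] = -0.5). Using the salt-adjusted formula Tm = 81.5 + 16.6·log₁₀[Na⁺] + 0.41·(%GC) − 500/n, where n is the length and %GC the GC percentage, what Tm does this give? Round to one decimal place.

Length n = 45. Base counts: G=14, C=4, A=9, T=18
G+C = 18, so %GC = 18/45 × 100 = 40%
Salt term: 16.6 × (-0.5) = -8.3
GC term: 0.41 × 40 = 16.4; length term: −500/45 = −11.111
Tm = 81.5 + (-8.3) + 16.4 − 11.111 = 78.489 → 78.5°C

78.5°C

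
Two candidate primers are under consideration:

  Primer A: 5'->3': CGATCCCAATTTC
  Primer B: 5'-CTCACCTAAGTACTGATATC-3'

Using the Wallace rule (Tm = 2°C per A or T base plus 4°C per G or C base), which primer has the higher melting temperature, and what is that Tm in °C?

Primer B, 56°C

Primer A: A+T=7, G+C=6 → Tm = 2(7)+4(6) = 38°C
Primer B: A+T=12, G+C=8 → Tm = 2(12)+4(8) = 56°C
38°C vs 56°C → primer B is higher.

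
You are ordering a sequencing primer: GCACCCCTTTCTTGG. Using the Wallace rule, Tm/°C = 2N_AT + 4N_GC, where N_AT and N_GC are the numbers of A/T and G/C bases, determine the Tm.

Base counts: C=6, G=3, A=1, T=5
AT pairs contribute 6, GC pairs contribute 9.
Tm = 4·9 + 2·6 = 36 + 12 = 48°C

48°C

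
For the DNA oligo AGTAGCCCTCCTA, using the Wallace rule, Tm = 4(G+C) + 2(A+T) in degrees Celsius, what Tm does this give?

Base counts: G=2, A=3, C=5, T=3
A+T = 6, G+C = 7
Tm = 2×6 + 4×7 = 40°C

40°C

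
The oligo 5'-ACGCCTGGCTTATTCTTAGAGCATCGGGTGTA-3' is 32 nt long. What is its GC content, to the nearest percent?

A=6, C=7, T=10, G=9
G+C = 9 + 7 = 16 out of 32 bases
%GC = 16/32 × 100 = 50% ≈ 50%

50%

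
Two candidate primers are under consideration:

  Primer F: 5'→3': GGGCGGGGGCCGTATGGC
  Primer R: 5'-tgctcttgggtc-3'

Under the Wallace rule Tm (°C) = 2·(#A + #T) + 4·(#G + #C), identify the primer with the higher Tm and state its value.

Primer F, 66°C

Primer F: A+T=3, G+C=15 → Tm = 2(3)+4(15) = 66°C
Primer R: A+T=5, G+C=7 → Tm = 2(5)+4(7) = 38°C
66°C vs 38°C → primer F is higher.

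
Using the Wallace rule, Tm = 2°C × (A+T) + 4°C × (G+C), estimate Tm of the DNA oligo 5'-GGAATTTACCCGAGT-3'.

44°C

G=4, C=3, T=4, A=4
AT pairs contribute 8, GC pairs contribute 7.
Tm = 2(8) + 4(7) = 16 + 28 = 44°C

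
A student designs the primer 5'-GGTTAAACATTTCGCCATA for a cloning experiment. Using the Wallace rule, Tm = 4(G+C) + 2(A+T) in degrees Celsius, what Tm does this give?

52°C

C=4, T=6, G=3, A=6
AT pairs contribute 12, GC pairs contribute 7.
Tm = 2×12 + 4×7 = 52°C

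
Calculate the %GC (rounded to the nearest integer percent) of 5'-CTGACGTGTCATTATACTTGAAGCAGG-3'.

44%

Scanning the sequence gives T=8, G=7, A=7, C=5.
G+C = 7 + 5 = 12 out of 27 bases
%GC = 12/27 × 100 = 44.44% ≈ 44%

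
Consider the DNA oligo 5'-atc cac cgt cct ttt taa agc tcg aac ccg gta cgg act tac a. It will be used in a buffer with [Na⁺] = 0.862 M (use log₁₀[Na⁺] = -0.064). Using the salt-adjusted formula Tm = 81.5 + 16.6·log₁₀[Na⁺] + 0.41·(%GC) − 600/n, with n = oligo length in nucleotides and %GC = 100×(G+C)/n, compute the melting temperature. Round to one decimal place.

Length n = 43. T=11, G=7, A=11, C=14
G+C = 21, so %GC = 21/43 × 100 = 48.837%
Salt term: 16.6 × (-0.064) = -1.062
GC term: 0.41 × 48.837 = 20.023; length term: −600/43 = −13.953
Tm = 81.5 + (-1.062) + 20.023 − 13.953 = 86.508 → 86.5°C

86.5°C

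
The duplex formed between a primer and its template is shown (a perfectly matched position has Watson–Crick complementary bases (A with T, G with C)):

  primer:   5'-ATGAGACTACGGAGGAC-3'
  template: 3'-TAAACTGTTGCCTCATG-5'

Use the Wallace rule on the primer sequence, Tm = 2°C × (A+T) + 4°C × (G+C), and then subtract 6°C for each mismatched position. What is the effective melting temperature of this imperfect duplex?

Primer base counts: A=6, T=2, G=6, C=3 → A+T=8, G+C=9
Perfect-match Tm = 2(8) + 4(9) = 16 + 36 = 52°C
Mismatches (positions where the bases are not complementary): 4 (at positions 3, 4, 8, 15)
Effective Tm = 52 − 4×6 = 52 − 24 = 28°C

28°C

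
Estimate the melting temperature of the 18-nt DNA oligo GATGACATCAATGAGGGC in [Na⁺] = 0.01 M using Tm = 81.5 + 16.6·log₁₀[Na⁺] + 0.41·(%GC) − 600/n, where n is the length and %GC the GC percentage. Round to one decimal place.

35.5°C

Length n = 18. Base counts: T=3, C=3, A=6, G=6
G+C = 9, so %GC = 9/18 × 100 = 50%
Salt term: 16.6 × (-2) = -33.2
GC term: 0.41 × 50 = 20.5; length term: −600/18 = −33.333
Tm = 81.5 + (-33.2) + 20.5 − 33.333 = 35.467 → 35.5°C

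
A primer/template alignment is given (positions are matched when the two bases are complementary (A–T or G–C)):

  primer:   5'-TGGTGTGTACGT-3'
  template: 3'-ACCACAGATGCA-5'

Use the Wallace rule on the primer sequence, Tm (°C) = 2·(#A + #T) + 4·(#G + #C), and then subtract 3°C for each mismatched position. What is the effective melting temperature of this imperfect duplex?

Primer base counts: A=1, T=5, G=5, C=1 → A+T=6, G+C=6
Perfect-match Tm = 2(6) + 4(6) = 12 + 24 = 36°C
Mismatches (positions where the bases are not complementary): 1 (at position 7)
Effective Tm = 36 − 1×3 = 36 − 3 = 33°C

33°C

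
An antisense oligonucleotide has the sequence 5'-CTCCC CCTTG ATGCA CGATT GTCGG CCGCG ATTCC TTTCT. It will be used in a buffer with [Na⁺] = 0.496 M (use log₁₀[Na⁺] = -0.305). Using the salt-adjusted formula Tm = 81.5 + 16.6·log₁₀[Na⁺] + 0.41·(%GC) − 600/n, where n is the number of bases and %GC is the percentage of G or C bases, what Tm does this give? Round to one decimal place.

85.0°C

Length n = 40. Scanning the sequence gives G=8, C=15, A=4, T=13.
G+C = 23, so %GC = 23/40 × 100 = 57.5%
Salt term: 16.6 × (-0.305) = -5.063
GC term: 0.41 × 57.5 = 23.575; length term: −600/40 = −15
Tm = 81.5 + (-5.063) + 23.575 − 15 = 85.012 → 85.0°C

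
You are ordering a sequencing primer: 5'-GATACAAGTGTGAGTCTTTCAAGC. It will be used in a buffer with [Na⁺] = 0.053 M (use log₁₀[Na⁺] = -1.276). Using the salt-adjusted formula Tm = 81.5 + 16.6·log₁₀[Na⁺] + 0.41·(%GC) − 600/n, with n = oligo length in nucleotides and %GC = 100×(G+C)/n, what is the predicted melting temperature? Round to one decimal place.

Length n = 24. A=7, T=7, G=6, C=4
G+C = 10, so %GC = 10/24 × 100 = 41.667%
Salt term: 16.6 × (-1.276) = -21.182
GC term: 0.41 × 41.667 = 17.083; length term: −600/24 = −25
Tm = 81.5 + (-21.182) + 17.083 − 25 = 52.401 → 52.4°C

52.4°C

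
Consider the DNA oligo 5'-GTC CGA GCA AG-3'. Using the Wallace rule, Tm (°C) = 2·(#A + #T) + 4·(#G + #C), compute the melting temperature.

Scanning the sequence gives C=3, T=1, A=3, G=4.
A+T = 4, G+C = 7
Tm = 4·7 + 2·4 = 28 + 8 = 36°C

36°C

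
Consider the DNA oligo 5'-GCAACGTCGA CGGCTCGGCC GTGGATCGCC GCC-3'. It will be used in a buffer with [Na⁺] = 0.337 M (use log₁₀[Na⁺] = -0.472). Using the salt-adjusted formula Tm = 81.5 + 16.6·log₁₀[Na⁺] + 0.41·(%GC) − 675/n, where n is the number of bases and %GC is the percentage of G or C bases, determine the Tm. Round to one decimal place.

84.3°C

Length n = 33. Base counts: T=4, C=13, A=4, G=12
G+C = 25, so %GC = 25/33 × 100 = 75.758%
Salt term: 16.6 × (-0.472) = -7.835
GC term: 0.41 × 75.758 = 31.061; length term: −675/33 = −20.455
Tm = 81.5 + (-7.835) + 31.061 − 20.455 = 84.271 → 84.3°C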